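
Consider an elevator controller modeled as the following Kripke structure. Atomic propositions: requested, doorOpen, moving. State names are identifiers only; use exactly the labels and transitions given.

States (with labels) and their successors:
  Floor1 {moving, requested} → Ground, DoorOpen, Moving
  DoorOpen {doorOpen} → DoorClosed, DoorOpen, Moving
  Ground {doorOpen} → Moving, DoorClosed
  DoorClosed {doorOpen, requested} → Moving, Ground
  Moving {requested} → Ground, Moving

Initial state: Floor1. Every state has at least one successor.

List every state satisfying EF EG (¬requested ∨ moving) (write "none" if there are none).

States satisfying EG (¬requested ∨ moving): {Floor1, DoorOpen}.
States satisfying EF EG (¬requested ∨ moving): {Floor1, DoorOpen}.

{Floor1, DoorOpen}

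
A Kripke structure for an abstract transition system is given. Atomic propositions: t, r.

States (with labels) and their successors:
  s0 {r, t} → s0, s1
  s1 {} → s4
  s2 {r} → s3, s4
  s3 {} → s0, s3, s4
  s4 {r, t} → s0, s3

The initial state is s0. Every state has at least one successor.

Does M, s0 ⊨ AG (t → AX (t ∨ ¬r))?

Holds

States satisfying t → AX (t ∨ ¬r): {s0, s1, s2, s3, s4}.
States satisfying AG (t → AX (t ∨ ¬r)): {s0, s1, s2, s3, s4}.
Every state reachable from s0 satisfies t → AX (t ∨ ¬r).
s0 ∈ Sat(AG (t → AX (t ∨ ¬r))).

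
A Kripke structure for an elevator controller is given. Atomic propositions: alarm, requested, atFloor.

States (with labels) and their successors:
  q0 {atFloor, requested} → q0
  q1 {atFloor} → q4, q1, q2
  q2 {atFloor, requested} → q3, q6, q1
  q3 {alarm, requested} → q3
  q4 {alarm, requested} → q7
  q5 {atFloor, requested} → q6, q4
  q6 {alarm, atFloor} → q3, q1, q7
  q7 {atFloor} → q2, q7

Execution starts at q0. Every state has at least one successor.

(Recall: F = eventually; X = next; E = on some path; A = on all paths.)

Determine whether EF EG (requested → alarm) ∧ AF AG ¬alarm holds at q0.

Does not hold

States satisfying EG (requested → alarm): {q1, q3, q4, q6, q7}.
States satisfying EF EG (requested → alarm): {q1, q2, q3, q4, q5, q6, q7}.
States satisfying AG ¬alarm: {q0}.
States satisfying AF AG ¬alarm: {q0}.
States satisfying EF EG (requested → alarm) ∧ AF AG ¬alarm: ∅.
q0 ∉ Sat(EF EG (requested → alarm) ∧ AF AG ¬alarm).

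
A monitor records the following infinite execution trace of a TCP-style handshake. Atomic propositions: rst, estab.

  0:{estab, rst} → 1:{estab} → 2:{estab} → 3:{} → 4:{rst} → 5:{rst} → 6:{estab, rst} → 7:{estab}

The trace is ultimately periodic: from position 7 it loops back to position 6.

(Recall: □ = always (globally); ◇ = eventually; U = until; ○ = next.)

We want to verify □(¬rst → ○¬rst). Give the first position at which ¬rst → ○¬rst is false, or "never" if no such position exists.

Check ¬rst → ○¬rst at each position in order: 0 ✓, 1 ✓, 2 ✓.
At position 3 the labels are {} and the next position 4 has {rst}, so ¬rst → ○¬rst is false there. This is the first violation.

3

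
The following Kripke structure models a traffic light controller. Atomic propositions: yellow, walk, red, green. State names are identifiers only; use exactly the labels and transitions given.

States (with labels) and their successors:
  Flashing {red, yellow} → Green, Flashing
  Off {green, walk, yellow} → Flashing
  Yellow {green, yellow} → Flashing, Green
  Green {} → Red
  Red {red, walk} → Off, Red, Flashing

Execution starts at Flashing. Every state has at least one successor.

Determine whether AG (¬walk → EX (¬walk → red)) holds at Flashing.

Yes

States satisfying ¬walk → EX (¬walk → red): {Flashing, Off, Yellow, Green, Red}.
States satisfying AG (¬walk → EX (¬walk → red)): {Flashing, Off, Yellow, Green, Red}.
Every state reachable from Flashing satisfies ¬walk → EX (¬walk → red).
Flashing ∈ Sat(AG (¬walk → EX (¬walk → red))).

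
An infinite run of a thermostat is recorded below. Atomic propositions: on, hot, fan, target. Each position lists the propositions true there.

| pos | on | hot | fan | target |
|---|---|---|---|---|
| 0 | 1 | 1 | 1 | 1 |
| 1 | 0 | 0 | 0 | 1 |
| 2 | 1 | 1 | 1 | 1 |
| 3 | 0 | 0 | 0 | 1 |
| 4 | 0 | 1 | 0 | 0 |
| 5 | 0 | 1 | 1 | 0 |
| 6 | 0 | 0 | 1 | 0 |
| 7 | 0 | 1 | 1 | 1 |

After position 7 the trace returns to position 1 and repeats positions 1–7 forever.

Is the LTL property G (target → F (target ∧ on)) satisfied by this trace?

Satisfied

target → F (target ∧ on) holds at every position 0..7, and those are all positions ever visited, so G (target → F (target ∧ on)) holds.
Positions where target holds: 0, 1, 2, 3, 7.
Check F (target ∧ on) at each: 0→ok, 1→ok, 2→ok, 3→ok, 7→ok.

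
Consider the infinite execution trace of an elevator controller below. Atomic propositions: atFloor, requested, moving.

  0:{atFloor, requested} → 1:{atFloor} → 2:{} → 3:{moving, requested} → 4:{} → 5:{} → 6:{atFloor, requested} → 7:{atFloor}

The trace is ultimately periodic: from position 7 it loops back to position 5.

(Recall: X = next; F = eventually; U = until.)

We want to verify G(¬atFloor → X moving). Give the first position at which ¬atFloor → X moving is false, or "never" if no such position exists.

3

Check ¬atFloor → X moving at each position in order: 0 ✓, 1 ✓, 2 ✓.
At position 3 the labels are {moving, requested} and the next position 4 has {}, so ¬atFloor → X moving is false there. This is the first violation.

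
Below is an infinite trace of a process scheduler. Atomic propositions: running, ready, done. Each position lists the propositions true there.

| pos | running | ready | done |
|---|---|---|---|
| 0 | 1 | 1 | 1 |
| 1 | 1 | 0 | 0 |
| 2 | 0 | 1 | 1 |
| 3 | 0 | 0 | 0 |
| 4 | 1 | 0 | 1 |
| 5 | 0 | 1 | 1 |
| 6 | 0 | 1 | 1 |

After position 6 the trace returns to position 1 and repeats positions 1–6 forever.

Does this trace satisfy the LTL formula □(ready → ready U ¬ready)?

Satisfied

ready → ready U ¬ready holds at every position 0..6, and those are all positions ever visited, so □(ready → ready U ¬ready) holds.
Positions where ready holds: 0, 2, 5, 6.
Check ready U ¬ready at each: 0→ok, 2→ok, 5→ok, 6→ok.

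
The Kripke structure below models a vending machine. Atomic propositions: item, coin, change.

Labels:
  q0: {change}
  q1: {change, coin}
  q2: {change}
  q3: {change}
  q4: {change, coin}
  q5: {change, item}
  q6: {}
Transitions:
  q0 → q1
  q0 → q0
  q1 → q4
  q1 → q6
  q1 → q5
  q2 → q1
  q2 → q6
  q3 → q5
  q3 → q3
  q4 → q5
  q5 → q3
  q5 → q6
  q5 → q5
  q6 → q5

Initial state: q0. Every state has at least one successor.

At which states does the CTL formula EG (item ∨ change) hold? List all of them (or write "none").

States satisfying item ∨ change: {q0, q1, q2, q3, q4, q5}.
States satisfying EG (item ∨ change): {q0, q1, q2, q3, q4, q5}.

{q0, q1, q2, q3, q4, q5}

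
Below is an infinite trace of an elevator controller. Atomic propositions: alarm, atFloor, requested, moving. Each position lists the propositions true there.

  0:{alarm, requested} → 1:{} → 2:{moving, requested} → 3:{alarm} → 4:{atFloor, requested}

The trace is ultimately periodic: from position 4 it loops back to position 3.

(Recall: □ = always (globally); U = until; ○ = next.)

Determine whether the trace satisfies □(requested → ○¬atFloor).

Holds

requested → ○¬atFloor holds at every position 0..4, and those are all positions ever visited, so □(requested → ○¬atFloor) holds.
Positions where requested holds: 0, 2, 4.
Check ○¬atFloor at each: 0→ok, 2→ok, 4→ok.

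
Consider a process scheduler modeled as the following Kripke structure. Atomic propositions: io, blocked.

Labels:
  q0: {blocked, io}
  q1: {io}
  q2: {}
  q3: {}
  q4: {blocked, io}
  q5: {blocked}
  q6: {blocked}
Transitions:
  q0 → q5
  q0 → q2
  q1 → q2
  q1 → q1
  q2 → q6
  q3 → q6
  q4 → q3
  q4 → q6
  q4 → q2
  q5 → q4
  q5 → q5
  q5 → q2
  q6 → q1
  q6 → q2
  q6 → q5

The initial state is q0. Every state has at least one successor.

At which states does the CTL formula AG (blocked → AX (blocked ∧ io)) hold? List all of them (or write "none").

States satisfying blocked → AX (blocked ∧ io): {q1, q2, q3}.
States satisfying AG (blocked → AX (blocked ∧ io)): ∅.

none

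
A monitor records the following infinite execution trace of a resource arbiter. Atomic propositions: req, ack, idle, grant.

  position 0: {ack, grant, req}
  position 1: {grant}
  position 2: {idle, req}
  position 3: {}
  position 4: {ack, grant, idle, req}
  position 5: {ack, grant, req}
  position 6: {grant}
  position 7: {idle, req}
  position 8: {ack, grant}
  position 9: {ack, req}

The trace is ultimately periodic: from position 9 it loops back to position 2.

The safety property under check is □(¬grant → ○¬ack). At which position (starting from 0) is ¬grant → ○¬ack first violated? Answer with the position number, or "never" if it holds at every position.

3

Check ¬grant → ○¬ack at each position in order: 0 ✓, 1 ✓, 2 ✓.
At position 3 the labels are {} and the next position 4 has {ack, grant, idle, req}, so ¬grant → ○¬ack is false there. This is the first violation.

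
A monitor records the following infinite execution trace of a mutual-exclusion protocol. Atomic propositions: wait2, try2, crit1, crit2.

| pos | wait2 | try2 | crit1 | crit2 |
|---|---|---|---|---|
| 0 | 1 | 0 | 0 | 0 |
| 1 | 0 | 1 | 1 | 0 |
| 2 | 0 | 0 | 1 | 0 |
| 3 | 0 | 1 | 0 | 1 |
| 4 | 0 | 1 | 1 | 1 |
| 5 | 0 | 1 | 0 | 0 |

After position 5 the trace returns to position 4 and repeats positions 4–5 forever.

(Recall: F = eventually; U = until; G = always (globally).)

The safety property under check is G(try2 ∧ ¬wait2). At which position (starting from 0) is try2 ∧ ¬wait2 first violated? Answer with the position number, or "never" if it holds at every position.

0

At position 0 the labels are {wait2}, so try2 ∧ ¬wait2 is false there. This is the first violation.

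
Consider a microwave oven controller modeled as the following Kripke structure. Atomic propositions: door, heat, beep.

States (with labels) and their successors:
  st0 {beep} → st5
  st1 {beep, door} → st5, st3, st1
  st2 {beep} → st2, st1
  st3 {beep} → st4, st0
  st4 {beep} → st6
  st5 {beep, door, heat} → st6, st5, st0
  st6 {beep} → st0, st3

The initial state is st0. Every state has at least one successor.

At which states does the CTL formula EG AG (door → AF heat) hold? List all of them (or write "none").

{st0, st3, st4, st5, st6}

States satisfying AG (door → AF heat): {st0, st3, st4, st5, st6}.
States satisfying EG AG (door → AF heat): {st0, st3, st4, st5, st6}.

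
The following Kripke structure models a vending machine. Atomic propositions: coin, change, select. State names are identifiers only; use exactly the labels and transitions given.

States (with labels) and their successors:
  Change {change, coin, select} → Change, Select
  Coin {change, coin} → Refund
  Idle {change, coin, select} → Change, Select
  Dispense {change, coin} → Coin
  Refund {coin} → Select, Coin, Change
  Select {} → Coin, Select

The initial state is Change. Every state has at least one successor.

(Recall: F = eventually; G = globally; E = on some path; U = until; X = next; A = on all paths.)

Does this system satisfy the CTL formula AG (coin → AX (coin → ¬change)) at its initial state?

States satisfying coin → AX (coin → ¬change): {Coin, Select}.
States satisfying AG (coin → AX (coin → ¬change)): ∅.
Change is reachable from Change and violates coin → AX (coin → ¬change), so AG fails at Change.
Change ∉ Sat(AG (coin → AX (coin → ¬change))).

No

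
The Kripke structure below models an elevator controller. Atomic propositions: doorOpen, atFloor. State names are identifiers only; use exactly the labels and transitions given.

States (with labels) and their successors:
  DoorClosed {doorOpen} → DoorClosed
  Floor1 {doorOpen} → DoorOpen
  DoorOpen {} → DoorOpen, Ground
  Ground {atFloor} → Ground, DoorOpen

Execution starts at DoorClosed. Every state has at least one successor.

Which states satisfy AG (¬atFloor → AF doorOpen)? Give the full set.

{DoorClosed}

States satisfying ¬atFloor → AF doorOpen: {DoorClosed, Floor1, Ground}.
States satisfying AG (¬atFloor → AF doorOpen): {DoorClosed}.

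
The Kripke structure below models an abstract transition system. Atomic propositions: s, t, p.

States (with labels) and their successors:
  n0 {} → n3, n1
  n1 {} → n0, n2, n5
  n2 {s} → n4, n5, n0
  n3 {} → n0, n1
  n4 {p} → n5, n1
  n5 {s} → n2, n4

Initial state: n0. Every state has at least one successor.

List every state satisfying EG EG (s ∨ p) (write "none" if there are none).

{n2, n4, n5}

States satisfying EG (s ∨ p): {n2, n4, n5}.
States satisfying EG EG (s ∨ p): {n2, n4, n5}.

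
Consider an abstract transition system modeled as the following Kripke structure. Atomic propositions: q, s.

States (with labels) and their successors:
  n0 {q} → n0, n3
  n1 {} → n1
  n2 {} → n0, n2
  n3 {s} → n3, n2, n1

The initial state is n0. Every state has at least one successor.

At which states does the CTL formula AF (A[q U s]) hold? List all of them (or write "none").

States satisfying A[q U s]: {n3}.
States satisfying AF (A[q U s]): {n3}.

{n3}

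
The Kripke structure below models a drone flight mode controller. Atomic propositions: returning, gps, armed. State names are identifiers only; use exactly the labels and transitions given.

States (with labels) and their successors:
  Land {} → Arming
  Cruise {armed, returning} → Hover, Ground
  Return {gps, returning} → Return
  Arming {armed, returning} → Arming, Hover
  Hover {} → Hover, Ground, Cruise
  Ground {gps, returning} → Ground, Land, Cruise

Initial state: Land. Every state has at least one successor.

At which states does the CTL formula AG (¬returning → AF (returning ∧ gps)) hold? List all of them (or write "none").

{Return}

States satisfying ¬returning → AF (returning ∧ gps): {Cruise, Return, Arming, Ground}.
States satisfying AG (¬returning → AF (returning ∧ gps)): {Return}.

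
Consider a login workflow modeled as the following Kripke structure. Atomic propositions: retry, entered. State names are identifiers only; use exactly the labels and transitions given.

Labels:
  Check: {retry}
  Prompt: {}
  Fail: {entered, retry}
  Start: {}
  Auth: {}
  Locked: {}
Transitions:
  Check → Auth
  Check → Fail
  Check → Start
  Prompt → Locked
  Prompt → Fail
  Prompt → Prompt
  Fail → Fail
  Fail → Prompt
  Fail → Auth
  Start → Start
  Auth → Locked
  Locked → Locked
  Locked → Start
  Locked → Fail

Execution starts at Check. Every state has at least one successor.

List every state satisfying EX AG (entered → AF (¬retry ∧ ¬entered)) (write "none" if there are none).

States satisfying AG (entered → AF (¬retry ∧ ¬entered)): {Start}.
States satisfying EX AG (entered → AF (¬retry ∧ ¬entered)): {Check, Start, Locked}.

{Check, Start, Locked}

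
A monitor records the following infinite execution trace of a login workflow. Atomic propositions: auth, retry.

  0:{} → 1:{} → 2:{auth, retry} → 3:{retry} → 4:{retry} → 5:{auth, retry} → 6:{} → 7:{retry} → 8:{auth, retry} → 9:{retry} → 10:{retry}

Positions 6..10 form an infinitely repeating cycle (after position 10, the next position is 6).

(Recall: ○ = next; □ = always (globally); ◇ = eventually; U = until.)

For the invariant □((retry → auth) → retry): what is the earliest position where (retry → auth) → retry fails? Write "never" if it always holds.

0

At position 0 the labels are {}, so (retry → auth) → retry is false there. This is the first violation.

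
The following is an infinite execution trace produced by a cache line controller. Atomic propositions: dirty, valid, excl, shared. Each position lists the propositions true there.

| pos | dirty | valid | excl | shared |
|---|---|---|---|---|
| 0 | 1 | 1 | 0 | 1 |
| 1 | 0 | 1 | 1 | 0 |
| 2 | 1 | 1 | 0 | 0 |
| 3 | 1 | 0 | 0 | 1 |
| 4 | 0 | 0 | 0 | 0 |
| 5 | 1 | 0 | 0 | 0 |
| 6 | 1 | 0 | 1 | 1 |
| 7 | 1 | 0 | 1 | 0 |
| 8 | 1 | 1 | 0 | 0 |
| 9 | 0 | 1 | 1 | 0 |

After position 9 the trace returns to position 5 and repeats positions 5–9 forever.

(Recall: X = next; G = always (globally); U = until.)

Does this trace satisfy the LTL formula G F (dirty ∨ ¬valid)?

Holds

F (dirty ∨ ¬valid) holds at every position 0..9, and those are all positions ever visited, so G F (dirty ∨ ¬valid) holds.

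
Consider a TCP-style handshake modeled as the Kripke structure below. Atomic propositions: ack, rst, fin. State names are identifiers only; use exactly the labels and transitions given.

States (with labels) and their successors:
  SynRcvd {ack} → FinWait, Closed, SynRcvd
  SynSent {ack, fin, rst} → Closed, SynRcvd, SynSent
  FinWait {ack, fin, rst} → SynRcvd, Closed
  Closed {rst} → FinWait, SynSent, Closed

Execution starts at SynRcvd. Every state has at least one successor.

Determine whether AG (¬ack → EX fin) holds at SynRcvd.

Satisfied

States satisfying ¬ack → EX fin: {SynRcvd, SynSent, FinWait, Closed}.
States satisfying AG (¬ack → EX fin): {SynRcvd, SynSent, FinWait, Closed}.
Every state reachable from SynRcvd satisfies ¬ack → EX fin.
SynRcvd ∈ Sat(AG (¬ack → EX fin)).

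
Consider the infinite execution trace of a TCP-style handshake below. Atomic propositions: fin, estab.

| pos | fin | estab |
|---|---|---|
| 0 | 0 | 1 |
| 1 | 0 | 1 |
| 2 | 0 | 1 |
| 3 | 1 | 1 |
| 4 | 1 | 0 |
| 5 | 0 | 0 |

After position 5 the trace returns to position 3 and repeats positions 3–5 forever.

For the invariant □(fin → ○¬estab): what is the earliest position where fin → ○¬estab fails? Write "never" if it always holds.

never

fin → ○¬estab holds at every position 0..5, and those are all the positions the trace ever visits, so the invariant □(fin → ○¬estab) is never violated.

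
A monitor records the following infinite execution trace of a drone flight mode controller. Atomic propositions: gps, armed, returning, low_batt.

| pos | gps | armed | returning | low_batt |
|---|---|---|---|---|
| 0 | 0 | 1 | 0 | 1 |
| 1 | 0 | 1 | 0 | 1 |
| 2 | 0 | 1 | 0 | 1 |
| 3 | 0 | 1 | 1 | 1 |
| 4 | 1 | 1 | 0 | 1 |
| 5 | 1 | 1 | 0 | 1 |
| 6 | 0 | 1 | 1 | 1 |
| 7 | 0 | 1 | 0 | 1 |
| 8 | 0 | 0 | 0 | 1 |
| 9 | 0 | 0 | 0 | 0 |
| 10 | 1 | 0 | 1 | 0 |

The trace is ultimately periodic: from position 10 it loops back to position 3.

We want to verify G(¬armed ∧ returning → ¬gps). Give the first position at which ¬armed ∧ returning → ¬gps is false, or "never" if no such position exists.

Check ¬armed ∧ returning → ¬gps at each position in order: 0 ✓, 1 ✓, 2 ✓, 3 ✓, 4 ✓, 5 ✓, 6 ✓, 7 ✓, 8 ✓, 9 ✓.
At position 10 the labels are {gps, returning}, so ¬armed ∧ returning → ¬gps is false there. This is the first violation.

10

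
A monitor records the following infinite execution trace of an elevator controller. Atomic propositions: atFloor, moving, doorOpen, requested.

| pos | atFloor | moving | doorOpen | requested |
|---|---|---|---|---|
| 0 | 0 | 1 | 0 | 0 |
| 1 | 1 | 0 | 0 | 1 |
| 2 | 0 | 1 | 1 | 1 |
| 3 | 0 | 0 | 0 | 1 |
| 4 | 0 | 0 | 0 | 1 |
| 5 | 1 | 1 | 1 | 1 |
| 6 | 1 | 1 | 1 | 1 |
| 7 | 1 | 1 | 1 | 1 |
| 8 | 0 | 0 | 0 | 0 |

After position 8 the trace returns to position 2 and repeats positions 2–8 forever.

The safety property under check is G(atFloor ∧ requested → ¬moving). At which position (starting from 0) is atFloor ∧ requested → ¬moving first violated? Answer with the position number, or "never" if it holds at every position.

5

Check atFloor ∧ requested → ¬moving at each position in order: 0 ✓, 1 ✓, 2 ✓, 3 ✓, 4 ✓.
At position 5 the labels are {atFloor, doorOpen, moving, requested}, so atFloor ∧ requested → ¬moving is false there. This is the first violation.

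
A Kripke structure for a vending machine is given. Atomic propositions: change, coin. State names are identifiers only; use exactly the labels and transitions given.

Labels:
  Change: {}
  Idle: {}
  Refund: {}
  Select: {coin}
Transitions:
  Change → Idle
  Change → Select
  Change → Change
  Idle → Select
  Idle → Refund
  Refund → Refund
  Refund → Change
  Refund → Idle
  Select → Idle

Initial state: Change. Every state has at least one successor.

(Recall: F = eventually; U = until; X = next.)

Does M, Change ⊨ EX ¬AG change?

Yes

States satisfying ¬AG change: {Change, Idle, Refund, Select}.
States satisfying EX ¬AG change: {Change, Idle, Refund, Select}.
Change ∈ Sat(EX ¬AG change).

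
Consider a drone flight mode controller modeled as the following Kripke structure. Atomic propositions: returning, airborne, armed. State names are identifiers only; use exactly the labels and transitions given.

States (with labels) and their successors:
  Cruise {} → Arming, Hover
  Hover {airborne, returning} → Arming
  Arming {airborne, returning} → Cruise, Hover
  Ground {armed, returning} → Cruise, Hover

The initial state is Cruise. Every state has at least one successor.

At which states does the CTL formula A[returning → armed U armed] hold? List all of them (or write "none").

{Ground}

States satisfying returning → armed: {Cruise, Ground}.
States satisfying armed: {Ground}.
States satisfying A[returning → armed U armed]: {Ground}.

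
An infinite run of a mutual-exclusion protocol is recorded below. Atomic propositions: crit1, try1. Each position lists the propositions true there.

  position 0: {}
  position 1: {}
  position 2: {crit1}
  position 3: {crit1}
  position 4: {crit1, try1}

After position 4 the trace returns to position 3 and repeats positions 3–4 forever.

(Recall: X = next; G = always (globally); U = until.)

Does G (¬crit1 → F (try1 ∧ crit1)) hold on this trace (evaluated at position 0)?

Yes

¬crit1 → F (try1 ∧ crit1) holds at every position 0..4, and those are all positions ever visited, so G (¬crit1 → F (try1 ∧ crit1)) holds.
Positions where ¬crit1 holds: 0, 1.
Check F (try1 ∧ crit1) at each: 0→ok, 1→ok.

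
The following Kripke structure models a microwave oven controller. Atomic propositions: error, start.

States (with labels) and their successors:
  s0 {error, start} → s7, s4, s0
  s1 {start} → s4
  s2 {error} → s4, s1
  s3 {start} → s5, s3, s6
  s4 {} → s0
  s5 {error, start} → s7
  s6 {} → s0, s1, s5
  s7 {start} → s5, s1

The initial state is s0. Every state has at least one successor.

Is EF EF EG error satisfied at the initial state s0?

States satisfying EF EG error: {s0, s1, s2, s3, s4, s5, s6, s7}.
States satisfying EF EF EG error: {s0, s1, s2, s3, s4, s5, s6, s7}.
Some path from s0 reaches a state where EF EG error holds.
s0 ∈ Sat(EF EF EG error).

Holds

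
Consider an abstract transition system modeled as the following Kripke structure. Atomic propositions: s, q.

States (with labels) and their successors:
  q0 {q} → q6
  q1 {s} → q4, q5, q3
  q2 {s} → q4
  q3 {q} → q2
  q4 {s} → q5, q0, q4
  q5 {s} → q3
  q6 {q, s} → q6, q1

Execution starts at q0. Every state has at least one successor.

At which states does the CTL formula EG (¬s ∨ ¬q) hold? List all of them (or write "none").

States satisfying ¬s ∨ ¬q: {q0, q1, q2, q3, q4, q5}.
States satisfying EG (¬s ∨ ¬q): {q1, q2, q3, q4, q5}.

{q1, q2, q3, q4, q5}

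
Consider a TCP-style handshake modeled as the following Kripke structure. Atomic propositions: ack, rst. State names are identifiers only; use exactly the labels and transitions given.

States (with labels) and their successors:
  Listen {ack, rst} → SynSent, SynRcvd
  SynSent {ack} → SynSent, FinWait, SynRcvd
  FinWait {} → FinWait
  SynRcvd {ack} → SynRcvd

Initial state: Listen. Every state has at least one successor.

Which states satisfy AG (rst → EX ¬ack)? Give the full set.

States satisfying rst → EX ¬ack: {SynSent, FinWait, SynRcvd}.
States satisfying AG (rst → EX ¬ack): {SynSent, FinWait, SynRcvd}.

{SynSent, FinWait, SynRcvd}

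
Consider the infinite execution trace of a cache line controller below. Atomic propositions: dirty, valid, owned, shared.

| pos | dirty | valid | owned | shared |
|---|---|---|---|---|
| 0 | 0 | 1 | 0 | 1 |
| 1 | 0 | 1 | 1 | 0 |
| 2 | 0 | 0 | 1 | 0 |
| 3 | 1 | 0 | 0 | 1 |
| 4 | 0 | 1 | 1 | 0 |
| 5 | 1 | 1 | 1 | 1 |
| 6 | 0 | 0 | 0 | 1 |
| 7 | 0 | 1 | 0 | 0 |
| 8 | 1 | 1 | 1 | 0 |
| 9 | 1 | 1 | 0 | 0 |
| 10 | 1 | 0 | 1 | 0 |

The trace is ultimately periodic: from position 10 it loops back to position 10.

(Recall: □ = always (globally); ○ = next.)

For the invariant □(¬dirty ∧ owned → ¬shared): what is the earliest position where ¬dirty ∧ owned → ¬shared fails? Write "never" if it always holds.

never

¬dirty ∧ owned → ¬shared holds at every position 0..10, and those are all the positions the trace ever visits, so the invariant □(¬dirty ∧ owned → ¬shared) is never violated.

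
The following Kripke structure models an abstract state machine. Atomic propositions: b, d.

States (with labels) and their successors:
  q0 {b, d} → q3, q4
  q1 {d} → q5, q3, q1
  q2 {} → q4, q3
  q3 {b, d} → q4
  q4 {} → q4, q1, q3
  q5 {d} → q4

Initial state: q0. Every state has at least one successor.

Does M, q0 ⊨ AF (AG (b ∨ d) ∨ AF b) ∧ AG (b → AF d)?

Holds

States satisfying AG (b ∨ d) ∨ AF b: {q0, q3}.
States satisfying AF (AG (b ∨ d) ∨ AF b): {q0, q3}.
States satisfying b → AF d: {q0, q1, q2, q3, q4, q5}.
States satisfying AG (b → AF d): {q0, q1, q2, q3, q4, q5}.
States satisfying AF (AG (b ∨ d) ∨ AF b) ∧ AG (b → AF d): {q0, q3}.
q0 ∈ Sat(AF (AG (b ∨ d) ∨ AF b) ∧ AG (b → AF d)).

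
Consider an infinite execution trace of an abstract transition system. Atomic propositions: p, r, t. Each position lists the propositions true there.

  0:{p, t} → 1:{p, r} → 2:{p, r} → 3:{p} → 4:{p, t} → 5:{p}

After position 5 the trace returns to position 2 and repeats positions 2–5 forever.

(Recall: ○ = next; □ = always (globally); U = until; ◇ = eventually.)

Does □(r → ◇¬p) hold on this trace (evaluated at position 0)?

r → ◇¬p must hold at every position from 0 onward. It fails at position 1, so □(r → ◇¬p) is false.
Positions where r holds: 1, 2.
Check ◇¬p at each: 1→fails, 2→fails.

No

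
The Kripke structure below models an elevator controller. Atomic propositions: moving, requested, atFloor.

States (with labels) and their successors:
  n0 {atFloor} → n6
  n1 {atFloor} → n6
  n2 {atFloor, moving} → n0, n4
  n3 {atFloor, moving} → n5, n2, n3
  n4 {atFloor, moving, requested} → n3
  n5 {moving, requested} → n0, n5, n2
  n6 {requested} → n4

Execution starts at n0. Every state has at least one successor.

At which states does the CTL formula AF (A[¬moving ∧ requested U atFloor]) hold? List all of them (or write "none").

States satisfying A[¬moving ∧ requested U atFloor]: {n0, n1, n2, n3, n4, n6}.
States satisfying AF (A[¬moving ∧ requested U atFloor]): {n0, n1, n2, n3, n4, n6}.

{n0, n1, n2, n3, n4, n6}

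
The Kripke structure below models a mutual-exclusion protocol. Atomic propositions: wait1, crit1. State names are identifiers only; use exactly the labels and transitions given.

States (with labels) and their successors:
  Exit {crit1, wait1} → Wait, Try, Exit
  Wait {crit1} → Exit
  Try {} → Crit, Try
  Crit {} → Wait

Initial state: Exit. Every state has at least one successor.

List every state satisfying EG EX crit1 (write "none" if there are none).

{Exit, Wait, Crit}

States satisfying EX crit1: {Exit, Wait, Crit}.
States satisfying EG EX crit1: {Exit, Wait, Crit}.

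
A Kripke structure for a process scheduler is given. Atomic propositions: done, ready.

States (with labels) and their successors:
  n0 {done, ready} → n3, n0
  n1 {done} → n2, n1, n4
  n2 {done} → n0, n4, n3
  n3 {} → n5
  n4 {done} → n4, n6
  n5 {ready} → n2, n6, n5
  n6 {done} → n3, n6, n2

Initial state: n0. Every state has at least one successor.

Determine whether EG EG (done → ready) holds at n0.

States satisfying EG (done → ready): {n0, n3, n5}.
States satisfying EG EG (done → ready): {n0, n3, n5}.
n0 ∈ Sat(EG EG (done → ready)).

Satisfied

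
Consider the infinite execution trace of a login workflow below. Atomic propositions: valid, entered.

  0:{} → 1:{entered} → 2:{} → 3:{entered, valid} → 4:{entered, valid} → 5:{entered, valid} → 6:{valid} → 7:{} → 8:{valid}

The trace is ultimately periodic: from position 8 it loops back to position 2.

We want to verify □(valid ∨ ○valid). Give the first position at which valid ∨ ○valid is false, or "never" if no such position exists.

At position 0 the labels are {} and the next position 1 has {entered}, so valid ∨ ○valid is false there. This is the first violation.

0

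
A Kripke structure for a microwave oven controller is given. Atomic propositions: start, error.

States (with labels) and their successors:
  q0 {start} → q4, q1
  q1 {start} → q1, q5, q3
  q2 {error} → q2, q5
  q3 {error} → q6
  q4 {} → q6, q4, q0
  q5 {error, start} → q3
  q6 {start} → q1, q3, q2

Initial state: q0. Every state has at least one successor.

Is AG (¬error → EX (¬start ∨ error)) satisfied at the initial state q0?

Satisfied

States satisfying ¬error → EX (¬start ∨ error): {q0, q1, q2, q3, q4, q5, q6}.
States satisfying AG (¬error → EX (¬start ∨ error)): {q0, q1, q2, q3, q4, q5, q6}.
Every state reachable from q0 satisfies ¬error → EX (¬start ∨ error).
q0 ∈ Sat(AG (¬error → EX (¬start ∨ error))).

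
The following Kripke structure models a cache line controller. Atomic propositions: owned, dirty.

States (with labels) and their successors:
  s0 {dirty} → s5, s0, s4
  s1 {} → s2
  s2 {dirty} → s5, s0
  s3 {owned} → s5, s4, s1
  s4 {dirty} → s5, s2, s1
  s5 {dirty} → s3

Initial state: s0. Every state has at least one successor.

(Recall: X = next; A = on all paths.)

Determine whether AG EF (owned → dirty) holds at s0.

States satisfying EF (owned → dirty): {s0, s1, s2, s3, s4, s5}.
States satisfying AG EF (owned → dirty): {s0, s1, s2, s3, s4, s5}.
Every state reachable from s0 satisfies EF (owned → dirty).
s0 ∈ Sat(AG EF (owned → dirty)).

Satisfied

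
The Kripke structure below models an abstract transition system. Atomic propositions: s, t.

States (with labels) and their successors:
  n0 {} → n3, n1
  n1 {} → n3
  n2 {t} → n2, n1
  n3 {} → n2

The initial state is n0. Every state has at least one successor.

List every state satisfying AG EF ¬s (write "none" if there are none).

States satisfying EF ¬s: {n0, n1, n2, n3}.
States satisfying AG EF ¬s: {n0, n1, n2, n3}.

{n0, n1, n2, n3}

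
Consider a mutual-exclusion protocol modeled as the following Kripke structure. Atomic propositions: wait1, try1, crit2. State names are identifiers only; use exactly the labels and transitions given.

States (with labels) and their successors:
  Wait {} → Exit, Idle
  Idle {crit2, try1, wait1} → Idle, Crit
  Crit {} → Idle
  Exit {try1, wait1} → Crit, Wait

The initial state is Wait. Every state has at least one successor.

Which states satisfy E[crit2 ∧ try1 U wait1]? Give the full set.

{Idle, Exit}

States satisfying crit2 ∧ try1: {Idle}.
States satisfying wait1: {Idle, Exit}.
States satisfying E[crit2 ∧ try1 U wait1]: {Idle, Exit}.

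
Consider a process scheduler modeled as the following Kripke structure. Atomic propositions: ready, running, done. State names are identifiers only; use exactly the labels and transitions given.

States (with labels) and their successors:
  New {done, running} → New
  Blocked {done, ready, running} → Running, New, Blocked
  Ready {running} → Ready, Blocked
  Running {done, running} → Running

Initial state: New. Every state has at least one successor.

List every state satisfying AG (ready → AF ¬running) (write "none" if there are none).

States satisfying ready → AF ¬running: {New, Ready, Running}.
States satisfying AG (ready → AF ¬running): {New, Running}.

{New, Running}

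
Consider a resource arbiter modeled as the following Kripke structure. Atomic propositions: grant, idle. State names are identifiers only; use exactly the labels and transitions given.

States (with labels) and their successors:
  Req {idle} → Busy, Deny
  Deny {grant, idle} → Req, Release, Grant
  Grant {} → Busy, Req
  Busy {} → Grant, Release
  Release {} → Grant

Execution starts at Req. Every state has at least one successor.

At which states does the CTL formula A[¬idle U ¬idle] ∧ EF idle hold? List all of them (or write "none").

States satisfying ¬idle: {Grant, Busy, Release}.
States satisfying A[¬idle U ¬idle]: {Grant, Busy, Release}.
States satisfying idle: {Req, Deny}.
States satisfying EF idle: {Req, Deny, Grant, Busy, Release}.
States satisfying A[¬idle U ¬idle] ∧ EF idle: {Grant, Busy, Release}.

{Grant, Busy, Release}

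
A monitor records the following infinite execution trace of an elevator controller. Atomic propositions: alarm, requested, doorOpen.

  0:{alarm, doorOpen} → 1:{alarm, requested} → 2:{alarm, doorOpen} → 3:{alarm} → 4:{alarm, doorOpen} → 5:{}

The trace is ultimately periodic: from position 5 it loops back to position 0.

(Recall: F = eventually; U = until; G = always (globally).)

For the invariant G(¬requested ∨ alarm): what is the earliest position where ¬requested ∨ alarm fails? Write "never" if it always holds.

never

¬requested ∨ alarm holds at every position 0..5, and those are all the positions the trace ever visits, so the invariant G(¬requested ∨ alarm) is never violated.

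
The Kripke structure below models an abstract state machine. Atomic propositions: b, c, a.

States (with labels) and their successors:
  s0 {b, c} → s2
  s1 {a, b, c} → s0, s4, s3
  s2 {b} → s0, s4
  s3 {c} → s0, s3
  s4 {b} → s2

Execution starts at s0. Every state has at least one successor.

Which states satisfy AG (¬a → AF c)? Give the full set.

none

States satisfying ¬a → AF c: {s0, s1, s3}.
States satisfying AG (¬a → AF c): ∅.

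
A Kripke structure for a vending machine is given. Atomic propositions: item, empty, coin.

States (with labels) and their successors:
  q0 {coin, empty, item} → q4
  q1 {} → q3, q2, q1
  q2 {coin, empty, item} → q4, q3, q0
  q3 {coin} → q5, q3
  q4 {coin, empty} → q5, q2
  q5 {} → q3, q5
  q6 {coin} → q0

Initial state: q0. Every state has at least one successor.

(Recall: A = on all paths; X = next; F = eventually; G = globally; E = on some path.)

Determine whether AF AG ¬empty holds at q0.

No

States satisfying AG ¬empty: {q3, q5}.
States satisfying AF AG ¬empty: {q3, q5}.
There is a path from q0 along which AG ¬empty never holds.
q0 ∉ Sat(AF AG ¬empty).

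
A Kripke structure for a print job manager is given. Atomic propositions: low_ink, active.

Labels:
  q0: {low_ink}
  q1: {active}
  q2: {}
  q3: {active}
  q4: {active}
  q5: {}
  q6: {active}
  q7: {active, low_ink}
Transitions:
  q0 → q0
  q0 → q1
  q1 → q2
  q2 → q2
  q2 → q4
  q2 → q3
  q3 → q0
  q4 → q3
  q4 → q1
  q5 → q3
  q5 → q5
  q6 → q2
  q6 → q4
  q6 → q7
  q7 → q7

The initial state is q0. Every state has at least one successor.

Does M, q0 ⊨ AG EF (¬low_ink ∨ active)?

States satisfying EF (¬low_ink ∨ active): {q0, q1, q2, q3, q4, q5, q6, q7}.
States satisfying AG EF (¬low_ink ∨ active): {q0, q1, q2, q3, q4, q5, q6, q7}.
Every state reachable from q0 satisfies EF (¬low_ink ∨ active).
q0 ∈ Sat(AG EF (¬low_ink ∨ active)).

Holds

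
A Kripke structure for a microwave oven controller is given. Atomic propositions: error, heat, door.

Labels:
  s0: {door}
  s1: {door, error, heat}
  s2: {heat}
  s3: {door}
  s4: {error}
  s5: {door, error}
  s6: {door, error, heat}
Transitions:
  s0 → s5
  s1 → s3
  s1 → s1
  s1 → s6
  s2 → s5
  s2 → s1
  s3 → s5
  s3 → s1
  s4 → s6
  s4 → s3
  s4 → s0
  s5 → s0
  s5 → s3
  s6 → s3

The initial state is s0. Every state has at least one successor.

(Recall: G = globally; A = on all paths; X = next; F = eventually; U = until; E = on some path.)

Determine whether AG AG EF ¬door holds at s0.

Does not hold

States satisfying AG EF ¬door: ∅.
States satisfying AG AG EF ¬door: ∅.
s0 is reachable from s0 and violates AG EF ¬door, so AG fails at s0.
s0 ∉ Sat(AG AG EF ¬door).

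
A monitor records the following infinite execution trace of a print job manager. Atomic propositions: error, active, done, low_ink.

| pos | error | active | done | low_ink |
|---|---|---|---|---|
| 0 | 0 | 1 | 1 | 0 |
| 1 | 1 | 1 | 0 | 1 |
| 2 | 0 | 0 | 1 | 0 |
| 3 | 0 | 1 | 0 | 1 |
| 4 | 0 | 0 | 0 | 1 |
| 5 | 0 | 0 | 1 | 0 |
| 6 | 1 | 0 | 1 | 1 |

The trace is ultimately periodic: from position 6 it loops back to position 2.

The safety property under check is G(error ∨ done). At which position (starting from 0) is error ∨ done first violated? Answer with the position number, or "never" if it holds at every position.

3

Check error ∨ done at each position in order: 0 ✓, 1 ✓, 2 ✓.
At position 3 the labels are {active, low_ink}, so error ∨ done is false there. This is the first violation.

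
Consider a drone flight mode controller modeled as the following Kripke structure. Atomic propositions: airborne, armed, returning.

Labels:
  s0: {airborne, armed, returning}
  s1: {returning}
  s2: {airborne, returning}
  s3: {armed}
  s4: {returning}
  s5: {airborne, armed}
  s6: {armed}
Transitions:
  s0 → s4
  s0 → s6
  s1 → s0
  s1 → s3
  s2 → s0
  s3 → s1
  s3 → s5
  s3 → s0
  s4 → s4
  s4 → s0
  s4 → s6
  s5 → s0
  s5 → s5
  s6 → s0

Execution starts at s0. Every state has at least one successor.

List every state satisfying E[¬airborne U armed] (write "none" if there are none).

States satisfying ¬airborne: {s1, s3, s4, s6}.
States satisfying armed: {s0, s3, s5, s6}.
States satisfying E[¬airborne U armed]: {s0, s1, s3, s4, s5, s6}.

{s0, s1, s3, s4, s5, s6}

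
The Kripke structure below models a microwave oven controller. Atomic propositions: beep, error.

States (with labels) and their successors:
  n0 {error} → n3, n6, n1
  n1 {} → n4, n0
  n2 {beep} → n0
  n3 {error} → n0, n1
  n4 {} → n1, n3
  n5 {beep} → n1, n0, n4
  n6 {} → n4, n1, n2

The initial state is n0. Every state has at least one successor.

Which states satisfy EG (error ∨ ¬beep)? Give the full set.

{n0, n1, n3, n4, n6}

States satisfying error ∨ ¬beep: {n0, n1, n3, n4, n6}.
States satisfying EG (error ∨ ¬beep): {n0, n1, n3, n4, n6}.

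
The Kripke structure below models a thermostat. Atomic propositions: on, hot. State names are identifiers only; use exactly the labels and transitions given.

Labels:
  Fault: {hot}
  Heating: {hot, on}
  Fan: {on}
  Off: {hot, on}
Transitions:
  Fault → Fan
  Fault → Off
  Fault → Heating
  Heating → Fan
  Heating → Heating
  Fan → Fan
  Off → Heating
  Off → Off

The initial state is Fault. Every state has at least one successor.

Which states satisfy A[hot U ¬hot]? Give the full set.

States satisfying hot: {Fault, Heating, Off}.
States satisfying ¬hot: {Fan}.
States satisfying A[hot U ¬hot]: {Fan}.

{Fan}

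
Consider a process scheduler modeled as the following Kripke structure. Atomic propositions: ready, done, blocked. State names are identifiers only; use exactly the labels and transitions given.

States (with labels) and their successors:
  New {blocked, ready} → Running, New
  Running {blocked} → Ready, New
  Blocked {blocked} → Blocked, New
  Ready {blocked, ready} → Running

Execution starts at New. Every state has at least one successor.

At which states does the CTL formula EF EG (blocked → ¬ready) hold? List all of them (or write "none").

{Blocked}

States satisfying EG (blocked → ¬ready): {Blocked}.
States satisfying EF EG (blocked → ¬ready): {Blocked}.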